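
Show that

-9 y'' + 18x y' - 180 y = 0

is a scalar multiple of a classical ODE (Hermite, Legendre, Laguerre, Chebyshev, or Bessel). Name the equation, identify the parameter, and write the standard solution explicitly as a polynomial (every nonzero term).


All three coefficients share the factor -9; dividing through by -9 gives  y'' - 2x y' + 20 y = 0.
This matches the Hermite equation y'' - 2x y' + 2n y = 0 with 2n = 20, so n = 10; the polynomial solution is H_10(x).
With y = sum_k a_k x^k, matching x^k gives (k+2)(k+1) a_{k+2} = 2(k - n) a_k = 2(k - 10) a_k. The right side vanishes at k = 10, so the series with the parity of 10 terminates at degree 10.
Standard normalization: leading coefficient of H_n is 2^n, so a_10 = 2^10 = 1024. Work downward with a_k = (k+1)(k+2) a_{k+2} / (2(k - n)):
  a_8 = (9)(10)(1024) / (2(8 - 10)) = 92160/(-4) = -23040
  a_6 = (7)(8)(-23040) / (2(6 - 10)) = -1290240/(-8) = 161280
  a_4 = (5)(6)(161280) / (2(4 - 10)) = 4838400/(-12) = -403200
  a_2 = (3)(4)(-403200) / (2(2 - 10)) = -4838400/(-16) = 302400
  a_0 = (1)(2)(302400) / (2(0 - 10)) = 604800/(-20) = -30240
Hence H_10(x) = 1024 x^10 - 23040 x^8 + 161280 x^6 - 403200 x^4 + 302400 x^2 - 30240.

H_10(x); series = 1024 x^10 - 23040 x^8 + 161280 x^6 - 403200 x^4 + 302400 x^2 - 30240


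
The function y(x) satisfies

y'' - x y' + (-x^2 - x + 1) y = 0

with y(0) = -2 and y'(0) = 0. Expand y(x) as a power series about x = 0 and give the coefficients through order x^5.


Ansatz: y(x) = sum_{n>=0} a_n x^n, so y'(x) = sum_{n>=1} n a_n x^(n-1) and y''(x) = sum_{n>=2} n(n-1) a_n x^(n-2).
Substitute into P(x) y'' + Q(x) y' + R(x) y = 0 with P(x) = 1, Q(x) = -x, R(x) = -x^2 - x + 1, and match powers of x.
Initial conditions: a_0 = -2, a_1 = 0.
Setting the coefficient of each power of x to zero and solving order by order (substituting the coefficients already found):
  x^0: 2 a_2 + a_0 = 0  ->  2 a_2 = -a_0 = 2  ->  a_2 = 1
  x^1: 6 a_3 - a_0 = 0  ->  6 a_3 = a_0 = -2  ->  a_3 = -1/3
  x^2: 12 a_4 - a_2 - a_1 - a_0 = 0  ->  12 a_4 = a_2 + a_1 + a_0 = -1  ->  a_4 = -1/12
  x^3: 20 a_5 - 2 a_3 - a_2 - a_1 = 0  ->  20 a_5 = 2 a_3 + a_2 + a_1 = 1/3  ->  a_5 = 1/60
Truncated series: y(x) = -2 + x^2 - (1/3) x^3 - (1/12) x^4 + (1/60) x^5 + O(x^6).

a_0 = -2; a_1 = 0; a_2 = 1; a_3 = -1/3; a_4 = -1/12; a_5 = 1/60


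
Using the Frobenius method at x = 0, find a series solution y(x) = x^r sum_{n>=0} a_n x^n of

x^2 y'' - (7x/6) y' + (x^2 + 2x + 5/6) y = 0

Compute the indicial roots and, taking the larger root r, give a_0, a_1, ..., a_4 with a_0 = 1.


Write in Frobenius form y'' + (p(x)/x) y' + (q(x)/x^2) y = 0:
  p(x) = -7/6,  q(x) = x^2 + 2x + 5/6.
Indicial equation: r(r-1) + (-7/6) r + (5/6) = 0 -> roots r_1 = 5/3, r_2 = 1/2.
Take r = r_1 = 5/3. Let y(x) = x^r sum_{n>=0} a_n x^n with a_0 = 1.
Substitute y = x^r sum a_n x^n and match x^{r+n}. The recurrence is
  D(n) a_n + 2 a_{n-1} + 1 a_{n-2} = 0,  where D(n) = (r+n)(r+n-1) + (-7/6)(r+n) + (5/6).
  a_n = [-2 a_{n-1} - 1 a_{n-2}] / D(n).
Since the indicial polynomial factors as (r - r_1)(r - r_2), D(n) = (r_1 + n - r_1)(r_1 + n - r_2) = n(n + 7/6).
Evaluating step by step (a_0 = 1):
  n = 1: D(1) = 1(1 + 7/6) = 13/6; numerator = -2(1) = -2; a_1 = (-2)/(13/6) = -12/13
  n = 2: D(2) = 2(2 + 7/6) = 19/3; numerator = -2(-12/13) - 1(1) = 11/13; a_2 = (11/13)/(19/3) = 33/247
  n = 3: D(3) = 3(3 + 7/6) = 25/2; numerator = -2(33/247) - 1(-12/13) = 162/247; a_3 = (162/247)/(25/2) = 324/6175
  n = 4: D(4) = 4(4 + 7/6) = 62/3; numerator = -2(324/6175) - 1(33/247) = -1473/6175; a_4 = (-1473/6175)/(62/3) = -4419/382850

r = 5/3; a_0 = 1; a_1 = -12/13; a_2 = 33/247; a_3 = 324/6175; a_4 = -4419/382850


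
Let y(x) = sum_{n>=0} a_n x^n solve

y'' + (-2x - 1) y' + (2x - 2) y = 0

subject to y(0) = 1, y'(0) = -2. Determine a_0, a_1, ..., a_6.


Ansatz: y(x) = sum_{n>=0} a_n x^n, so y'(x) = sum_{n>=1} n a_n x^(n-1) and y''(x) = sum_{n>=2} n(n-1) a_n x^(n-2).
Substitute into P(x) y'' + Q(x) y' + R(x) y = 0 with P(x) = 1, Q(x) = -2x - 1, R(x) = 2x - 2, and match powers of x.
Initial conditions: a_0 = 1, a_1 = -2.
Setting the coefficient of each power of x to zero and solving order by order (substituting the coefficients already found):
  x^0: 2 a_2 - a_1 - 2 a_0 = 0  ->  2 a_2 = a_1 + 2 a_0 = 0  ->  a_2 = 0
  x^1: 6 a_3 - 2 a_2 - 4 a_1 + 2 a_0 = 0  ->  6 a_3 = 2 a_2 + 4 a_1 - 2 a_0 = -10  ->  a_3 = -5/3
  x^2: 12 a_4 - 3 a_3 - 6 a_2 + 2 a_1 = 0  ->  12 a_4 = 3 a_3 + 6 a_2 - 2 a_1 = -1  ->  a_4 = -1/12
  x^3: 20 a_5 - 4 a_4 - 8 a_3 + 2 a_2 = 0  ->  20 a_5 = 4 a_4 + 8 a_3 - 2 a_2 = -41/3  ->  a_5 = -41/60
  x^4: 30 a_6 - 5 a_5 - 10 a_4 + 2 a_3 = 0  ->  30 a_6 = 5 a_5 + 10 a_4 - 2 a_3 = -11/12  ->  a_6 = -11/360
Truncated series: y(x) = 1 - 2 x - (5/3) x^3 - (1/12) x^4 - (41/60) x^5 - (11/360) x^6 + O(x^7).

a_0 = 1; a_1 = -2; a_2 = 0; a_3 = -5/3; a_4 = -1/12; a_5 = -41/60; a_6 = -11/360


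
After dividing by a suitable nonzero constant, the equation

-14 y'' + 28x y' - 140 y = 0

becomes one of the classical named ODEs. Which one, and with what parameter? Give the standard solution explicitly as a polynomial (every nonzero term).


All three coefficients share the factor -14; dividing through by -14 gives  y'' - 2x y' + 10 y = 0.
This matches the Hermite equation y'' - 2x y' + 2n y = 0 with 2n = 10, so n = 5; the polynomial solution is H_5(x).
With y = sum_k a_k x^k, matching x^k gives (k+2)(k+1) a_{k+2} = 2(k - n) a_k = 2(k - 5) a_k. The right side vanishes at k = 5, so the series with the parity of 5 terminates at degree 5.
Standard normalization: leading coefficient of H_n is 2^n, so a_5 = 2^5 = 32. Work downward with a_k = (k+1)(k+2) a_{k+2} / (2(k - n)):
  a_3 = (4)(5)(32) / (2(3 - 5)) = 640/(-4) = -160
  a_1 = (2)(3)(-160) / (2(1 - 5)) = -960/(-8) = 120
Hence H_5(x) = 32 x^5 - 160 x^3 + 120 x.

H_5(x); series = 32 x^5 - 160 x^3 + 120 x


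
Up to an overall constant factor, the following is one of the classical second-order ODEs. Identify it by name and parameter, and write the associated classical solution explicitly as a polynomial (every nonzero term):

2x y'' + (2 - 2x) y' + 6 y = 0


All three coefficients share the factor 2; dividing through by 2 gives  x y'' + (1 - x) y' + 3 y = 0.
This matches the Laguerre equation x y'' + (1 - x) y' + n y = 0 with n = 3; the polynomial solution is L_3(x).
With y = sum_k a_k x^k, matching x^k gives (k+1)k a_{k+1} + (k+1) a_{k+1} - k a_k + n a_k = 0, i.e. (k+1)^2 a_{k+1} = (k - n) a_k = (k - 3) a_k. The right side vanishes at k = 3, so the series terminates at degree 3.
Standard normalization L_n(0) = 1 gives a_0 = 1. Work upward with a_{k+1} = (k - 3) a_k / (k+1)^2:
  a_1 = (0 - 3)(1) / 1^2 = -3/1 = -3
  a_2 = (1 - 3)(-3) / 2^2 = 6/4 = 3/2
  a_3 = (2 - 3)(3/2) / 3^2 = (-3/2)/9 = -1/6
Hence L_3(x) = -x^3/6 + 3 x^2/2 - 3 x + 1.

L_3(x); series = -x^3/6 + 3 x^2/2 - 3 x + 1


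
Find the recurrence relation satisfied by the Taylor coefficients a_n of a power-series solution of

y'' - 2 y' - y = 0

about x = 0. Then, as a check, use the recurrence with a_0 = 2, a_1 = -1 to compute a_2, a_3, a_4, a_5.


Substitute y = sum_n a_n x^n.
y''(x) has coefficient (n+2)(n+1) a_{n+2} at x^n;
-2 y'(x) has coefficient -2 (n+1) a_{n+1} at x^n;
-y(x) has coefficient -1 a_n at x^n.
Matching x^n: (n+2)(n+1) a_{n+2} - 2 (n+1) a_{n+1} - 1 a_n = 0.
Thus a_{n+2} = [2 (n+1) a_{n+1} + 1 a_n] / ((n+1)(n+2)).

Check with a_0 = 2, a_1 = -1 (apply the recurrence for n = 0, 1, 2, 3): a_0 = 2, a_1 = -1, a_2 = 0, a_3 = -1/6, a_4 = -1/12, a_5 = -1/24.

a_(n+2) = [2 (n+1) a_(n+1) + 1 a_n] / ((n+1)(n+2)); check: a_0 = 2, a_1 = -1, a_2 = 0, a_3 = -1/6, a_4 = -1/12, a_5 = -1/24


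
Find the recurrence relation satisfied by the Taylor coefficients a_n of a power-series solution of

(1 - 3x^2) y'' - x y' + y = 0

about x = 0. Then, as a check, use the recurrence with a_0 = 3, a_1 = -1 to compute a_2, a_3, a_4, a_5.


Substitute y = sum_n a_n x^n.
(1 - 3 x^2) y'' contributes (n+2)(n+1) a_{n+2} - 3 n(n-1) a_n at x^n.
-x y'(x) contributes -n a_n at x^n.
y(x) contributes 1 a_n at x^n.
Matching x^n: (n+2)(n+1) a_{n+2} + (-3 n(n-1) - n + 1) a_n = 0.
Thus a_{n+2} = (3 n(n-1) + n - 1) / ((n+1)(n+2)) * a_n.

Check with a_0 = 3, a_1 = -1 (apply the recurrence for n = 0, 1, 2, 3): a_0 = 3, a_1 = -1, a_2 = -3/2, a_3 = 0, a_4 = -7/8, a_5 = 0.

a_(n+2) = (3 n(n-1) + n - 1) / ((n+1)(n+2)) * a_n; check: a_0 = 3, a_1 = -1, a_2 = -3/2, a_3 = 0, a_4 = -7/8, a_5 = 0


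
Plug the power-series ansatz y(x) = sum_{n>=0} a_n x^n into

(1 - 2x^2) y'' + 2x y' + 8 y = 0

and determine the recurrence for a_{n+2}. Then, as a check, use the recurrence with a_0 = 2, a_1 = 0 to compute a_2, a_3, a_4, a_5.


Substitute y = sum_n a_n x^n.
(1 - 2 x^2) y'' contributes (n+2)(n+1) a_{n+2} - 2 n(n-1) a_n at x^n.
2 x y'(x) contributes 2 n a_n at x^n.
8 y(x) contributes 8 a_n at x^n.
Matching x^n: (n+2)(n+1) a_{n+2} + (-2 n(n-1) + 2 n + 8) a_n = 0.
Thus a_{n+2} = (2 n(n-1) - 2 n - 8) / ((n+1)(n+2)) * a_n.

Check with a_0 = 2, a_1 = 0 (apply the recurrence for n = 0, 1, 2, 3): a_0 = 2, a_1 = 0, a_2 = -8, a_3 = 0, a_4 = 16/3, a_5 = 0.

a_(n+2) = (2 n(n-1) - 2 n - 8) / ((n+1)(n+2)) * a_n; check: a_0 = 2, a_1 = 0, a_2 = -8, a_3 = 0, a_4 = 16/3, a_5 = 0


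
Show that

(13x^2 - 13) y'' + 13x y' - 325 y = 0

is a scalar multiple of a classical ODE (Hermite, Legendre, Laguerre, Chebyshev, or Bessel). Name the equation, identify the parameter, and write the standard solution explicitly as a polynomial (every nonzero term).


All three coefficients share the factor -13; dividing through by -13 gives  (1 - x^2) y'' - x y' + 25 y = 0.
This matches the Chebyshev equation (1 - x^2) y'' - x y' + n^2 y = 0 (note the -x y' term, not -2x y') with n^2 = 25, so n = 5; the polynomial solution is T_5(x).
With y = sum_k a_k x^k, matching x^k gives (k+2)(k+1) a_{k+2} = (k^2 - n^2) a_k = (k - 5)(k + 5) a_k. The right side vanishes at k = 5, so the series with the parity of 5 terminates at degree 5.
Standard normalization: leading coefficient of T_n is 2^(n-1), so a_5 = 2^4 = 16. Work downward with a_k = (k+1)(k+2) a_{k+2} / ((k - 5)(k + 5)):
  a_3 = (4)(5)(16) / ((3 - 5)(3 + 5)) = 320/(-16) = -20
  a_1 = (2)(3)(-20) / ((1 - 5)(1 + 5)) = -120/(-24) = 5
Hence T_5(x) = 16 x^5 - 20 x^3 + 5 x.

T_5(x); series = 16 x^5 - 20 x^3 + 5 x


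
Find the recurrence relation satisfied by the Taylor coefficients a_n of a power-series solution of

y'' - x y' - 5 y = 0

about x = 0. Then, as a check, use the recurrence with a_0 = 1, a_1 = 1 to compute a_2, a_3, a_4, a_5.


Substitute y = sum_n a_n x^n.
y''(x) has coefficient (n+2)(n+1) a_{n+2} at x^n;
-x y'(x) has coefficient -n a_n at x^n (shift);
-5 y(x) has coefficient -5 a_n at x^n.
Matching x^n: (n+2)(n+1) a_{n+2} + (-n - 5) a_n = 0.
Thus a_{n+2} = (n + 5) / ((n+1)(n+2)) * a_n.

Check with a_0 = 1, a_1 = 1 (apply the recurrence for n = 0, 1, 2, 3): a_0 = 1, a_1 = 1, a_2 = 5/2, a_3 = 1, a_4 = 35/24, a_5 = 2/5.

a_(n+2) = (n + 5) / ((n+1)(n+2)) * a_n; check: a_0 = 1, a_1 = 1, a_2 = 5/2, a_3 = 1, a_4 = 35/24, a_5 = 2/5


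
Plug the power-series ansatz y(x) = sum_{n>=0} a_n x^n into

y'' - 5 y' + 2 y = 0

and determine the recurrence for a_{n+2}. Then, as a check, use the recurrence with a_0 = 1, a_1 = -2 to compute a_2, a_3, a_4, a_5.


Substitute y = sum_n a_n x^n.
y''(x) has coefficient (n+2)(n+1) a_{n+2} at x^n;
-5 y'(x) has coefficient -5 (n+1) a_{n+1} at x^n;
2 y(x) has coefficient 2 a_n at x^n.
Matching x^n: (n+2)(n+1) a_{n+2} - 5 (n+1) a_{n+1} + 2 a_n = 0.
Thus a_{n+2} = [5 (n+1) a_{n+1} - 2 a_n] / ((n+1)(n+2)).

Check with a_0 = 1, a_1 = -2 (apply the recurrence for n = 0, 1, 2, 3): a_0 = 1, a_1 = -2, a_2 = -6, a_3 = -28/3, a_4 = -32/3, a_5 = -146/15.

a_(n+2) = [5 (n+1) a_(n+1) - 2 a_n] / ((n+1)(n+2)); check: a_0 = 1, a_1 = -2, a_2 = -6, a_3 = -28/3, a_4 = -32/3, a_5 = -146/15


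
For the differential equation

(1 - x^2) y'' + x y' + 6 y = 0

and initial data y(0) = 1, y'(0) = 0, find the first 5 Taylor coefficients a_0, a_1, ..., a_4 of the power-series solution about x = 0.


Ansatz: y(x) = sum_{n>=0} a_n x^n, so y'(x) = sum_{n>=1} n a_n x^(n-1) and y''(x) = sum_{n>=2} n(n-1) a_n x^(n-2).
Substitute into P(x) y'' + Q(x) y' + R(x) y = 0 with P(x) = 1 - x^2, Q(x) = x, R(x) = 6, and match powers of x.
Initial conditions: a_0 = 1, a_1 = 0.
Setting the coefficient of each power of x to zero and solving order by order (substituting the coefficients already found):
  x^0: 2 a_2 + 6 a_0 = 0  ->  2 a_2 = -6 a_0 = -6  ->  a_2 = -3
  x^1: 6 a_3 + 7 a_1 = 0  ->  6 a_3 = -7 a_1 = 0  ->  a_3 = 0
  x^2: 12 a_4 + 6 a_2 = 0  ->  12 a_4 = -6 a_2 = 18  ->  a_4 = 3/2
Truncated series: y(x) = 1 - 3 x^2 + (3/2) x^4 + O(x^5).

a_0 = 1; a_1 = 0; a_2 = -3; a_3 = 0; a_4 = 3/2


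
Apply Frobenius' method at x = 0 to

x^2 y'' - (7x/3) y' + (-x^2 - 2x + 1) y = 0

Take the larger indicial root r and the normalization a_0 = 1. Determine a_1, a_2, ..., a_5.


Write in Frobenius form y'' + (p(x)/x) y' + (q(x)/x^2) y = 0:
  p(x) = -7/3,  q(x) = -x^2 - 2x + 1.
Indicial equation: r(r-1) + (-7/3) r + (1) = 0 -> roots r_1 = 3, r_2 = 1/3.
Take r = r_1 = 3. Let y(x) = x^r sum_{n>=0} a_n x^n with a_0 = 1.
Substitute y = x^r sum a_n x^n and match x^{r+n}. The recurrence is
  D(n) a_n - 2 a_{n-1} - 1 a_{n-2} = 0,  where D(n) = (r+n)(r+n-1) + (-7/3)(r+n) + (1).
  a_n = [2 a_{n-1} + 1 a_{n-2}] / D(n).
Since the indicial polynomial factors as (r - r_1)(r - r_2), D(n) = (r_1 + n - r_1)(r_1 + n - r_2) = n(n + 8/3).
Evaluating step by step (a_0 = 1):
  n = 1: D(1) = 1(1 + 8/3) = 11/3; numerator = 2(1) = 2; a_1 = (2)/(11/3) = 6/11
  n = 2: D(2) = 2(2 + 8/3) = 28/3; numerator = 2(6/11) + 1(1) = 23/11; a_2 = (23/11)/(28/3) = 69/308
  n = 3: D(3) = 3(3 + 8/3) = 17; numerator = 2(69/308) + 1(6/11) = 153/154; a_3 = (153/154)/(17) = 9/154
  n = 4: D(4) = 4(4 + 8/3) = 80/3; numerator = 2(9/154) + 1(69/308) = 15/44; a_4 = (15/44)/(80/3) = 9/704
  n = 5: D(5) = 5(5 + 8/3) = 115/3; numerator = 2(9/704) + 1(9/154) = 207/2464; a_5 = (207/2464)/(115/3) = 27/12320

r = 3; a_0 = 1; a_1 = 6/11; a_2 = 69/308; a_3 = 9/154; a_4 = 9/704; a_5 = 27/12320


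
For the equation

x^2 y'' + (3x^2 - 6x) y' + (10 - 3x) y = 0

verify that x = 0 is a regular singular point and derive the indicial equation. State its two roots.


Divide by x^2 to reach normal form y'' + P_1(x) y' + P_2(x) y = 0 with P_1(x) = 3 - 6/x and P_2(x) = -3/x + 10/x^2.
x = 0 is a singular point because the y'-coefficient 3 - 6/x has a pole at x = 0 and the y-coefficient -3/x + 10/x^2 has a pole at x = 0.
It is a regular singular point because x P_1(x) = p(x) = 3x - 6 and x^2 P_2(x) = q(x) = 10 - 3x are polynomials, hence analytic at x = 0.
p(0) = -6,  q(0) = 10.
Indicial equation: r(r-1) + p(0) r + q(0) = 0, i.e. r^2 + (p(0) - 1) r + q(0) = 0, i.e. r^2 - 7 r + 10 = 0.
Discriminant: (-7)^2 - 4(10) = 9, so r = (7 ± 3)/2.
Solving: r_1 = 5, r_2 = 2.

indicial: r^2 - 7 r + 10 = 0; roots r_1 = 5, r_2 = 2


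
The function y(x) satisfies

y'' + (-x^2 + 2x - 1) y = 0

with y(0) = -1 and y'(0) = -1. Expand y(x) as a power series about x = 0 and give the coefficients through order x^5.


Ansatz: y(x) = sum_{n>=0} a_n x^n, so y'(x) = sum_{n>=1} n a_n x^(n-1) and y''(x) = sum_{n>=2} n(n-1) a_n x^(n-2).
Substitute into P(x) y'' + Q(x) y' + R(x) y = 0 with P(x) = 1, Q(x) = 0, R(x) = -x^2 + 2x - 1, and match powers of x.
Initial conditions: a_0 = -1, a_1 = -1.
Setting the coefficient of each power of x to zero and solving order by order (substituting the coefficients already found):
  x^0: 2 a_2 - a_0 = 0  ->  2 a_2 = a_0 = -1  ->  a_2 = -1/2
  x^1: 6 a_3 - a_1 + 2 a_0 = 0  ->  6 a_3 = a_1 - 2 a_0 = 1  ->  a_3 = 1/6
  x^2: 12 a_4 - a_2 + 2 a_1 - a_0 = 0  ->  12 a_4 = a_2 - 2 a_1 + a_0 = 1/2  ->  a_4 = 1/24
  x^3: 20 a_5 - a_3 + 2 a_2 - a_1 = 0  ->  20 a_5 = a_3 - 2 a_2 + a_1 = 1/6  ->  a_5 = 1/120
Truncated series: y(x) = -1 - x - (1/2) x^2 + (1/6) x^3 + (1/24) x^4 + (1/120) x^5 + O(x^6).

a_0 = -1; a_1 = -1; a_2 = -1/2; a_3 = 1/6; a_4 = 1/24; a_5 = 1/120


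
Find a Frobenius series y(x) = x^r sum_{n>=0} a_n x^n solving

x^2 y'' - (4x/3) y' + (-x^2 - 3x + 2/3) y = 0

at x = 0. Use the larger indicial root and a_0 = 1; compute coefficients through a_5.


Write in Frobenius form y'' + (p(x)/x) y' + (q(x)/x^2) y = 0:
  p(x) = -4/3,  q(x) = -x^2 - 3x + 2/3.
Indicial equation: r(r-1) + (-4/3) r + (2/3) = 0 -> roots r_1 = 2, r_2 = 1/3.
Take r = r_1 = 2. Let y(x) = x^r sum_{n>=0} a_n x^n with a_0 = 1.
Substitute y = x^r sum a_n x^n and match x^{r+n}. The recurrence is
  D(n) a_n - 3 a_{n-1} - 1 a_{n-2} = 0,  where D(n) = (r+n)(r+n-1) + (-4/3)(r+n) + (2/3).
  a_n = [3 a_{n-1} + 1 a_{n-2}] / D(n).
Since the indicial polynomial factors as (r - r_1)(r - r_2), D(n) = (r_1 + n - r_1)(r_1 + n - r_2) = n(n + 5/3).
Evaluating step by step (a_0 = 1):
  n = 1: D(1) = 1(1 + 5/3) = 8/3; numerator = 3(1) = 3; a_1 = (3)/(8/3) = 9/8
  n = 2: D(2) = 2(2 + 5/3) = 22/3; numerator = 3(9/8) + 1(1) = 35/8; a_2 = (35/8)/(22/3) = 105/176
  n = 3: D(3) = 3(3 + 5/3) = 14; numerator = 3(105/176) + 1(9/8) = 513/176; a_3 = (513/176)/(14) = 513/2464
  n = 4: D(4) = 4(4 + 5/3) = 68/3; numerator = 3(513/2464) + 1(105/176) = 3009/2464; a_4 = (3009/2464)/(68/3) = 531/9856
  n = 5: D(5) = 5(5 + 5/3) = 100/3; numerator = 3(531/9856) + 1(513/2464) = 3645/9856; a_5 = (3645/9856)/(100/3) = 2187/197120

r = 2; a_0 = 1; a_1 = 9/8; a_2 = 105/176; a_3 = 513/2464; a_4 = 531/9856; a_5 = 2187/197120


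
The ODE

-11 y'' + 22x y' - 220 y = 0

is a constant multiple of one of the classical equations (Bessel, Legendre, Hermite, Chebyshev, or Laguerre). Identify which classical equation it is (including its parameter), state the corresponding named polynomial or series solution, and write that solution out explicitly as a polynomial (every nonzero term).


All three coefficients share the factor -11; dividing through by -11 gives  y'' - 2x y' + 20 y = 0.
This matches the Hermite equation y'' - 2x y' + 2n y = 0 with 2n = 20, so n = 10; the polynomial solution is H_10(x).
With y = sum_k a_k x^k, matching x^k gives (k+2)(k+1) a_{k+2} = 2(k - n) a_k = 2(k - 10) a_k. The right side vanishes at k = 10, so the series with the parity of 10 terminates at degree 10.
Standard normalization: leading coefficient of H_n is 2^n, so a_10 = 2^10 = 1024. Work downward with a_k = (k+1)(k+2) a_{k+2} / (2(k - n)):
  a_8 = (9)(10)(1024) / (2(8 - 10)) = 92160/(-4) = -23040
  a_6 = (7)(8)(-23040) / (2(6 - 10)) = -1290240/(-8) = 161280
  a_4 = (5)(6)(161280) / (2(4 - 10)) = 4838400/(-12) = -403200
  a_2 = (3)(4)(-403200) / (2(2 - 10)) = -4838400/(-16) = 302400
  a_0 = (1)(2)(302400) / (2(0 - 10)) = 604800/(-20) = -30240
Hence H_10(x) = 1024 x^10 - 23040 x^8 + 161280 x^6 - 403200 x^4 + 302400 x^2 - 30240.

H_10(x); series = 1024 x^10 - 23040 x^8 + 161280 x^6 - 403200 x^4 + 302400 x^2 - 30240


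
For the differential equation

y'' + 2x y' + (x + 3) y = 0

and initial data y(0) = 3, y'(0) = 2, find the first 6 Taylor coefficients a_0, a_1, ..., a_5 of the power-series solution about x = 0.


Ansatz: y(x) = sum_{n>=0} a_n x^n, so y'(x) = sum_{n>=1} n a_n x^(n-1) and y''(x) = sum_{n>=2} n(n-1) a_n x^(n-2).
Substitute into P(x) y'' + Q(x) y' + R(x) y = 0 with P(x) = 1, Q(x) = 2x, R(x) = x + 3, and match powers of x.
Initial conditions: a_0 = 3, a_1 = 2.
Setting the coefficient of each power of x to zero and solving order by order (substituting the coefficients already found):
  x^0: 2 a_2 + 3 a_0 = 0  ->  2 a_2 = -3 a_0 = -9  ->  a_2 = -9/2
  x^1: 6 a_3 + 5 a_1 + a_0 = 0  ->  6 a_3 = -5 a_1 - a_0 = -13  ->  a_3 = -13/6
  x^2: 12 a_4 + 7 a_2 + a_1 = 0  ->  12 a_4 = -7 a_2 - a_1 = 59/2  ->  a_4 = 59/24
  x^3: 20 a_5 + 9 a_3 + a_2 = 0  ->  20 a_5 = -9 a_3 - a_2 = 24  ->  a_5 = 6/5
Truncated series: y(x) = 3 + 2 x - (9/2) x^2 - (13/6) x^3 + (59/24) x^4 + (6/5) x^5 + O(x^6).

a_0 = 3; a_1 = 2; a_2 = -9/2; a_3 = -13/6; a_4 = 59/24; a_5 = 6/5


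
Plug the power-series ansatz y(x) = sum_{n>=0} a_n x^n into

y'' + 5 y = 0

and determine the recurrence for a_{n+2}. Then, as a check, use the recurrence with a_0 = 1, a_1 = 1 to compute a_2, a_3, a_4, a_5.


Substitute y = sum_n a_n x^n into y'' + (const) y = 0.
y''(x) = sum_{n>=0} (n+2)(n+1) a_{n+2} x^n.
The ODE becomes sum_n [(n+2)(n+1) a_{n+2} + 5 a_n] x^n = 0.
Setting each coefficient to zero gives the recurrence:
  (n+2)(n+1) a_{n+2} + 5 a_n = 0,
  a_{n+2} = -5 / ((n+1)(n+2)) a_n.

Check with a_0 = 1, a_1 = 1 (apply the recurrence for n = 0, 1, 2, 3): a_0 = 1, a_1 = 1, a_2 = -5/2, a_3 = -5/6, a_4 = 25/24, a_5 = 5/24.

a_{n+2} = -5/((n+1)(n+2)) * a_n; check: a_0 = 1, a_1 = 1, a_2 = -5/2, a_3 = -5/6, a_4 = 25/24, a_5 = 5/24


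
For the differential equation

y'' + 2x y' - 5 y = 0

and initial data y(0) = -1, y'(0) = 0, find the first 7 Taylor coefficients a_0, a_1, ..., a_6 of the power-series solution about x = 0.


Ansatz: y(x) = sum_{n>=0} a_n x^n, so y'(x) = sum_{n>=1} n a_n x^(n-1) and y''(x) = sum_{n>=2} n(n-1) a_n x^(n-2).
Substitute into P(x) y'' + Q(x) y' + R(x) y = 0 with P(x) = 1, Q(x) = 2x, R(x) = -5, and match powers of x.
Initial conditions: a_0 = -1, a_1 = 0.
Setting the coefficient of each power of x to zero and solving order by order (substituting the coefficients already found):
  x^0: 2 a_2 - 5 a_0 = 0  ->  2 a_2 = 5 a_0 = -5  ->  a_2 = -5/2
  x^1: 6 a_3 - 3 a_1 = 0  ->  6 a_3 = 3 a_1 = 0  ->  a_3 = 0
  x^2: 12 a_4 - a_2 = 0  ->  12 a_4 = a_2 = -5/2  ->  a_4 = -5/24
  x^3: 20 a_5 + a_3 = 0  ->  20 a_5 = -a_3 = 0  ->  a_5 = 0
  x^4: 30 a_6 + 3 a_4 = 0  ->  30 a_6 = -3 a_4 = 5/8  ->  a_6 = 1/48
Truncated series: y(x) = -1 - (5/2) x^2 - (5/24) x^4 + (1/48) x^6 + O(x^7).

a_0 = -1; a_1 = 0; a_2 = -5/2; a_3 = 0; a_4 = -5/24; a_5 = 0; a_6 = 1/48


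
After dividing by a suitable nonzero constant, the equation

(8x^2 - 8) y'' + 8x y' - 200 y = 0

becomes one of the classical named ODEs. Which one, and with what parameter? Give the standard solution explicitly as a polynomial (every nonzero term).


All three coefficients share the factor -8; dividing through by -8 gives  (1 - x^2) y'' - x y' + 25 y = 0.
This matches the Chebyshev equation (1 - x^2) y'' - x y' + n^2 y = 0 (note the -x y' term, not -2x y') with n^2 = 25, so n = 5; the polynomial solution is T_5(x).
With y = sum_k a_k x^k, matching x^k gives (k+2)(k+1) a_{k+2} = (k^2 - n^2) a_k = (k - 5)(k + 5) a_k. The right side vanishes at k = 5, so the series with the parity of 5 terminates at degree 5.
Standard normalization: leading coefficient of T_n is 2^(n-1), so a_5 = 2^4 = 16. Work downward with a_k = (k+1)(k+2) a_{k+2} / ((k - 5)(k + 5)):
  a_3 = (4)(5)(16) / ((3 - 5)(3 + 5)) = 320/(-16) = -20
  a_1 = (2)(3)(-20) / ((1 - 5)(1 + 5)) = -120/(-24) = 5
Hence T_5(x) = 16 x^5 - 20 x^3 + 5 x.

T_5(x); series = 16 x^5 - 20 x^3 + 5 x


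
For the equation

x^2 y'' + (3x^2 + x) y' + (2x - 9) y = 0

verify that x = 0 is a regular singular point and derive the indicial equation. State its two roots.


Divide by x^2 to reach normal form y'' + P_1(x) y' + P_2(x) y = 0 with P_1(x) = 3 + 1/x and P_2(x) = 2/x - 9/x^2.
x = 0 is a singular point because the y'-coefficient 3 + 1/x has a pole at x = 0 and the y-coefficient 2/x - 9/x^2 has a pole at x = 0.
It is a regular singular point because x P_1(x) = p(x) = 3x + 1 and x^2 P_2(x) = q(x) = 2x - 9 are polynomials, hence analytic at x = 0.
p(0) = 1,  q(0) = -9.
Indicial equation: r(r-1) + p(0) r + q(0) = 0, i.e. r^2 + (p(0) - 1) r + q(0) = 0, i.e. r^2 - 9 = 0.
Discriminant: (0)^2 - 4(-9) = 36, so r = (0 ± 6)/2.
Solving: r_1 = 3, r_2 = -3.

indicial: r^2 - 9 = 0; roots r_1 = 3, r_2 = -3


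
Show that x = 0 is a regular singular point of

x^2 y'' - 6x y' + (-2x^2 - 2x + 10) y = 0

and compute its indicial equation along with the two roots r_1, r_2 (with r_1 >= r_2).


Divide by x^2 to reach normal form y'' + P_1(x) y' + P_2(x) y = 0 with P_1(x) = -6/x and P_2(x) = -2 - 2/x + 10/x^2.
x = 0 is a singular point because the y'-coefficient -6/x has a pole at x = 0 and the y-coefficient -2 - 2/x + 10/x^2 has a pole at x = 0.
It is a regular singular point because x P_1(x) = p(x) = -6 and x^2 P_2(x) = q(x) = -2x^2 - 2x + 10 are polynomials, hence analytic at x = 0.
p(0) = -6,  q(0) = 10.
Indicial equation: r(r-1) + p(0) r + q(0) = 0, i.e. r^2 + (p(0) - 1) r + q(0) = 0, i.e. r^2 - 7 r + 10 = 0.
Discriminant: (-7)^2 - 4(10) = 9, so r = (7 ± 3)/2.
Solving: r_1 = 5, r_2 = 2.

indicial: r^2 - 7 r + 10 = 0; roots r_1 = 5, r_2 = 2


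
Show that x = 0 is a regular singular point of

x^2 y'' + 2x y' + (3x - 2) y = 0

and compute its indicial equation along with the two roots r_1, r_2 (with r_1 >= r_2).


Divide by x^2 to reach normal form y'' + P_1(x) y' + P_2(x) y = 0 with P_1(x) = 2/x and P_2(x) = 3/x - 2/x^2.
x = 0 is a singular point because the y'-coefficient 2/x has a pole at x = 0 and the y-coefficient 3/x - 2/x^2 has a pole at x = 0.
It is a regular singular point because x P_1(x) = p(x) = 2 and x^2 P_2(x) = q(x) = 3x - 2 are polynomials, hence analytic at x = 0.
p(0) = 2,  q(0) = -2.
Indicial equation: r(r-1) + p(0) r + q(0) = 0, i.e. r^2 + (p(0) - 1) r + q(0) = 0, i.e. r^2 + 1 r - 2 = 0.
Discriminant: (1)^2 - 4(-2) = 9, so r = (-1 ± 3)/2.
Solving: r_1 = 1, r_2 = -2.

indicial: r^2 + 1 r - 2 = 0; roots r_1 = 1, r_2 = -2


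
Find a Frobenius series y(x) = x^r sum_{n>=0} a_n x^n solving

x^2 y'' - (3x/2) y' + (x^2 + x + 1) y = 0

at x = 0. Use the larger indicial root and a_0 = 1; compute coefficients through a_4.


Write in Frobenius form y'' + (p(x)/x) y' + (q(x)/x^2) y = 0:
  p(x) = -3/2,  q(x) = x^2 + x + 1.
Indicial equation: r(r-1) + (-3/2) r + (1) = 0 -> roots r_1 = 2, r_2 = 1/2.
Take r = r_1 = 2. Let y(x) = x^r sum_{n>=0} a_n x^n with a_0 = 1.
Substitute y = x^r sum a_n x^n and match x^{r+n}. The recurrence is
  D(n) a_n + 1 a_{n-1} + 1 a_{n-2} = 0,  where D(n) = (r+n)(r+n-1) + (-3/2)(r+n) + (1).
  a_n = [-1 a_{n-1} - 1 a_{n-2}] / D(n).
Since the indicial polynomial factors as (r - r_1)(r - r_2), D(n) = (r_1 + n - r_1)(r_1 + n - r_2) = n(n + 3/2).
Evaluating step by step (a_0 = 1):
  n = 1: D(1) = 1(1 + 3/2) = 5/2; numerator = -1(1) = -1; a_1 = (-1)/(5/2) = -2/5
  n = 2: D(2) = 2(2 + 3/2) = 7; numerator = -1(-2/5) - 1(1) = -3/5; a_2 = (-3/5)/(7) = -3/35
  n = 3: D(3) = 3(3 + 3/2) = 27/2; numerator = -1(-3/35) - 1(-2/5) = 17/35; a_3 = (17/35)/(27/2) = 34/945
  n = 4: D(4) = 4(4 + 3/2) = 22; numerator = -1(34/945) - 1(-3/35) = 47/945; a_4 = (47/945)/(22) = 47/20790

r = 2; a_0 = 1; a_1 = -2/5; a_2 = -3/35; a_3 = 34/945; a_4 = 47/20790


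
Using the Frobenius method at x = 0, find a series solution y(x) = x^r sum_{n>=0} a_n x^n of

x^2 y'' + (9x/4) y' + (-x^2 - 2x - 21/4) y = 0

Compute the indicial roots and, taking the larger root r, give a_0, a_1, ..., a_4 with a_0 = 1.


Write in Frobenius form y'' + (p(x)/x) y' + (q(x)/x^2) y = 0:
  p(x) = 9/4,  q(x) = -x^2 - 2x - 21/4.
Indicial equation: r(r-1) + (9/4) r + (-21/4) = 0 -> roots r_1 = 7/4, r_2 = -3.
Take r = r_1 = 7/4. Let y(x) = x^r sum_{n>=0} a_n x^n with a_0 = 1.
Substitute y = x^r sum a_n x^n and match x^{r+n}. The recurrence is
  D(n) a_n - 2 a_{n-1} - 1 a_{n-2} = 0,  where D(n) = (r+n)(r+n-1) + (9/4)(r+n) + (-21/4).
  a_n = [2 a_{n-1} + 1 a_{n-2}] / D(n).
Since the indicial polynomial factors as (r - r_1)(r - r_2), D(n) = (r_1 + n - r_1)(r_1 + n - r_2) = n(n + 19/4).
Evaluating step by step (a_0 = 1):
  n = 1: D(1) = 1(1 + 19/4) = 23/4; numerator = 2(1) = 2; a_1 = (2)/(23/4) = 8/23
  n = 2: D(2) = 2(2 + 19/4) = 27/2; numerator = 2(8/23) + 1(1) = 39/23; a_2 = (39/23)/(27/2) = 26/207
  n = 3: D(3) = 3(3 + 19/4) = 93/4; numerator = 2(26/207) + 1(8/23) = 124/207; a_3 = (124/207)/(93/4) = 16/621
  n = 4: D(4) = 4(4 + 19/4) = 35; numerator = 2(16/621) + 1(26/207) = 110/621; a_4 = (110/621)/(35) = 22/4347

r = 7/4; a_0 = 1; a_1 = 8/23; a_2 = 26/207; a_3 = 16/621; a_4 = 22/4347


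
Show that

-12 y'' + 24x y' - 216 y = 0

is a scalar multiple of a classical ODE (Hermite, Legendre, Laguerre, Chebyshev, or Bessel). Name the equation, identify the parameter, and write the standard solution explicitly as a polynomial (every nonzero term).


All three coefficients share the factor -12; dividing through by -12 gives  y'' - 2x y' + 18 y = 0.
This matches the Hermite equation y'' - 2x y' + 2n y = 0 with 2n = 18, so n = 9; the polynomial solution is H_9(x).
With y = sum_k a_k x^k, matching x^k gives (k+2)(k+1) a_{k+2} = 2(k - n) a_k = 2(k - 9) a_k. The right side vanishes at k = 9, so the series with the parity of 9 terminates at degree 9.
Standard normalization: leading coefficient of H_n is 2^n, so a_9 = 2^9 = 512. Work downward with a_k = (k+1)(k+2) a_{k+2} / (2(k - n)):
  a_7 = (8)(9)(512) / (2(7 - 9)) = 36864/(-4) = -9216
  a_5 = (6)(7)(-9216) / (2(5 - 9)) = -387072/(-8) = 48384
  a_3 = (4)(5)(48384) / (2(3 - 9)) = 967680/(-12) = -80640
  a_1 = (2)(3)(-80640) / (2(1 - 9)) = -483840/(-16) = 30240
Hence H_9(x) = 512 x^9 - 9216 x^7 + 48384 x^5 - 80640 x^3 + 30240 x.

H_9(x); series = 512 x^9 - 9216 x^7 + 48384 x^5 - 80640 x^3 + 30240 x


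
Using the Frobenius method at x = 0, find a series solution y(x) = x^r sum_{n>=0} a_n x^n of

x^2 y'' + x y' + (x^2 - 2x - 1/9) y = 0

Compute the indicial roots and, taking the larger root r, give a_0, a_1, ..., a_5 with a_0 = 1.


Write in Frobenius form y'' + (p(x)/x) y' + (q(x)/x^2) y = 0:
  p(x) = 1,  q(x) = x^2 - 2x - 1/9.
Indicial equation: r(r-1) + (1) r + (-1/9) = 0 -> roots r_1 = 1/3, r_2 = -1/3.
Take r = r_1 = 1/3. Let y(x) = x^r sum_{n>=0} a_n x^n with a_0 = 1.
Substitute y = x^r sum a_n x^n and match x^{r+n}. The recurrence is
  D(n) a_n - 2 a_{n-1} + 1 a_{n-2} = 0,  where D(n) = (r+n)(r+n-1) + (1)(r+n) + (-1/9).
  a_n = [2 a_{n-1} - 1 a_{n-2}] / D(n).
Since the indicial polynomial factors as (r - r_1)(r - r_2), D(n) = (r_1 + n - r_1)(r_1 + n - r_2) = n(n + 2/3).
Evaluating step by step (a_0 = 1):
  n = 1: D(1) = 1(1 + 2/3) = 5/3; numerator = 2(1) = 2; a_1 = (2)/(5/3) = 6/5
  n = 2: D(2) = 2(2 + 2/3) = 16/3; numerator = 2(6/5) - 1(1) = 7/5; a_2 = (7/5)/(16/3) = 21/80
  n = 3: D(3) = 3(3 + 2/3) = 11; numerator = 2(21/80) - 1(6/5) = -27/40; a_3 = (-27/40)/(11) = -27/440
  n = 4: D(4) = 4(4 + 2/3) = 56/3; numerator = 2(-27/440) - 1(21/80) = -339/880; a_4 = (-339/880)/(56/3) = -1017/49280
  n = 5: D(5) = 5(5 + 2/3) = 85/3; numerator = 2(-1017/49280) - 1(-27/440) = 9/448; a_5 = (9/448)/(85/3) = 27/38080

r = 1/3; a_0 = 1; a_1 = 6/5; a_2 = 21/80; a_3 = -27/440; a_4 = -1017/49280; a_5 = 27/38080


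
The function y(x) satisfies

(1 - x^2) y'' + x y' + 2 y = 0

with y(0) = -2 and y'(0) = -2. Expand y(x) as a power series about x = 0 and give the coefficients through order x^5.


Ansatz: y(x) = sum_{n>=0} a_n x^n, so y'(x) = sum_{n>=1} n a_n x^(n-1) and y''(x) = sum_{n>=2} n(n-1) a_n x^(n-2).
Substitute into P(x) y'' + Q(x) y' + R(x) y = 0 with P(x) = 1 - x^2, Q(x) = x, R(x) = 2, and match powers of x.
Initial conditions: a_0 = -2, a_1 = -2.
Setting the coefficient of each power of x to zero and solving order by order (substituting the coefficients already found):
  x^0: 2 a_2 + 2 a_0 = 0  ->  2 a_2 = -2 a_0 = 4  ->  a_2 = 2
  x^1: 6 a_3 + 3 a_1 = 0  ->  6 a_3 = -3 a_1 = 6  ->  a_3 = 1
  x^2: 12 a_4 + 2 a_2 = 0  ->  12 a_4 = -2 a_2 = -4  ->  a_4 = -1/3
  x^3: 20 a_5 - a_3 = 0  ->  20 a_5 = a_3 = 1  ->  a_5 = 1/20
Truncated series: y(x) = -2 - 2 x + 2 x^2 + x^3 - (1/3) x^4 + (1/20) x^5 + O(x^6).

a_0 = -2; a_1 = -2; a_2 = 2; a_3 = 1; a_4 = -1/3; a_5 = 1/20


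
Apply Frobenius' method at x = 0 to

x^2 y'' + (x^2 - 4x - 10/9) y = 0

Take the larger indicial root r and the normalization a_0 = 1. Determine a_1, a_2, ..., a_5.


Write in Frobenius form y'' + (p(x)/x) y' + (q(x)/x^2) y = 0:
  p(x) = 0,  q(x) = x^2 - 4x - 10/9.
Indicial equation: r(r-1) + (0) r + (-10/9) = 0 -> roots r_1 = 5/3, r_2 = -2/3.
Take r = r_1 = 5/3. Let y(x) = x^r sum_{n>=0} a_n x^n with a_0 = 1.
Substitute y = x^r sum a_n x^n and match x^{r+n}. The recurrence is
  D(n) a_n - 4 a_{n-1} + 1 a_{n-2} = 0,  where D(n) = (r+n)(r+n-1) + (0)(r+n) + (-10/9).
  a_n = [4 a_{n-1} - 1 a_{n-2}] / D(n).
Since the indicial polynomial factors as (r - r_1)(r - r_2), D(n) = (r_1 + n - r_1)(r_1 + n - r_2) = n(n + 7/3).
Evaluating step by step (a_0 = 1):
  n = 1: D(1) = 1(1 + 7/3) = 10/3; numerator = 4(1) = 4; a_1 = (4)/(10/3) = 6/5
  n = 2: D(2) = 2(2 + 7/3) = 26/3; numerator = 4(6/5) - 1(1) = 19/5; a_2 = (19/5)/(26/3) = 57/130
  n = 3: D(3) = 3(3 + 7/3) = 16; numerator = 4(57/130) - 1(6/5) = 36/65; a_3 = (36/65)/(16) = 9/260
  n = 4: D(4) = 4(4 + 7/3) = 76/3; numerator = 4(9/260) - 1(57/130) = -3/10; a_4 = (-3/10)/(76/3) = -9/760
  n = 5: D(5) = 5(5 + 7/3) = 110/3; numerator = 4(-9/760) - 1(9/260) = -81/988; a_5 = (-81/988)/(110/3) = -243/108680

r = 5/3; a_0 = 1; a_1 = 6/5; a_2 = 57/130; a_3 = 9/260; a_4 = -9/760; a_5 = -243/108680


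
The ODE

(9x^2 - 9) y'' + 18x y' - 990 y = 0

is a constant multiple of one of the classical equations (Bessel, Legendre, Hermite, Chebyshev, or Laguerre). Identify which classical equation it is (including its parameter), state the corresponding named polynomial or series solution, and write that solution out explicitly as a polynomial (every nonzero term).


All three coefficients share the factor -9; dividing through by -9 gives  (1 - x^2) y'' - 2x y' + 110 y = 0.
This matches the Legendre equation (1 - x^2) y'' - 2x y' + n(n+1) y = 0 (note the -2x y' term) with n(n+1) = 110, so n = 10; the polynomial solution is P_10(x).
With y = sum_k a_k x^k, matching x^k gives (k+2)(k+1) a_{k+2} = [k(k+1) - n(n+1)] a_k = (k - 10)(k + 11) a_k. The right side vanishes at k = 10, so the series with the parity of 10 terminates at degree 10.
Standard normalization (P_n(1) = 1): leading coefficient (2n)!/(2^n (n!)^2) = 2432902008176640000/(1024*13168189440000) = 46189/256, so a_10 = 46189/256. Work downward with a_k = (k+1)(k+2) a_{k+2} / ((k - 10)(k + 11)):
  a_8 = (9)(10)(46189/256) / ((8 - 10)(8 + 11)) = (2078505/128)/(-38) = -109395/256
  a_6 = (7)(8)(-109395/256) / ((6 - 10)(6 + 11)) = (-765765/32)/(-68) = 45045/128
  a_4 = (5)(6)(45045/128) / ((4 - 10)(4 + 11)) = (675675/64)/(-90) = -15015/128
  a_2 = (3)(4)(-15015/128) / ((2 - 10)(2 + 11)) = (-45045/32)/(-104) = 3465/256
  a_0 = (1)(2)(3465/256) / ((0 - 10)(0 + 11)) = (3465/128)/(-110) = -63/256
Hence P_10(x) = 46189 x^10/256 - 109395 x^8/256 + 45045 x^6/128 - 15015 x^4/128 + 3465 x^2/256 - 63/256.

P_10(x); series = 46189 x^10/256 - 109395 x^8/256 + 45045 x^6/128 - 15015 x^4/128 + 3465 x^2/256 - 63/256


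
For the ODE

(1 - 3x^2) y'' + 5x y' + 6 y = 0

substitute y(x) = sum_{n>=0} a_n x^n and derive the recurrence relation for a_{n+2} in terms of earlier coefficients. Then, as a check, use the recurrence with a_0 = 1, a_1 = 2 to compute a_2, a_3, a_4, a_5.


Substitute y = sum_n a_n x^n.
(1 - 3 x^2) y'' contributes (n+2)(n+1) a_{n+2} - 3 n(n-1) a_n at x^n.
5 x y'(x) contributes 5 n a_n at x^n.
6 y(x) contributes 6 a_n at x^n.
Matching x^n: (n+2)(n+1) a_{n+2} + (-3 n(n-1) + 5 n + 6) a_n = 0.
Thus a_{n+2} = (3 n(n-1) - 5 n - 6) / ((n+1)(n+2)) * a_n.

Check with a_0 = 1, a_1 = 2 (apply the recurrence for n = 0, 1, 2, 3): a_0 = 1, a_1 = 2, a_2 = -3, a_3 = -11/3, a_4 = 5/2, a_5 = 11/20.

a_(n+2) = (3 n(n-1) - 5 n - 6) / ((n+1)(n+2)) * a_n; check: a_0 = 1, a_1 = 2, a_2 = -3, a_3 = -11/3, a_4 = 5/2, a_5 = 11/20


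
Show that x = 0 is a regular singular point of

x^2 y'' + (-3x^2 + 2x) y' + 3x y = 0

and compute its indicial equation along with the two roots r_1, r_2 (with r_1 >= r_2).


Divide by x^2 to reach normal form y'' + P_1(x) y' + P_2(x) y = 0 with P_1(x) = -3 + 2/x and P_2(x) = 3/x.
x = 0 is a singular point because the y'-coefficient -3 + 2/x has a pole at x = 0 and the y-coefficient 3/x has a pole at x = 0.
It is a regular singular point because x P_1(x) = p(x) = 2 - 3x and x^2 P_2(x) = q(x) = 3x are polynomials, hence analytic at x = 0.
p(0) = 2,  q(0) = 0.
Indicial equation: r(r-1) + p(0) r + q(0) = 0, i.e. r^2 + (p(0) - 1) r + q(0) = 0, i.e. r^2 + 1 r = 0.
Discriminant: (1)^2 - 4(0) = 1, so r = (-1 ± 1)/2.
Solving: r_1 = 0, r_2 = -1.

indicial: r^2 + 1 r = 0; roots r_1 = 0, r_2 = -1


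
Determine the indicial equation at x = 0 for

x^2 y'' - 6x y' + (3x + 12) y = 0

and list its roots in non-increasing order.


Divide by x^2 to reach normal form y'' + P_1(x) y' + P_2(x) y = 0 with P_1(x) = -6/x and P_2(x) = 3/x + 12/x^2.
x = 0 is a singular point because the y'-coefficient -6/x has a pole at x = 0 and the y-coefficient 3/x + 12/x^2 has a pole at x = 0.
It is a regular singular point because x P_1(x) = p(x) = -6 and x^2 P_2(x) = q(x) = 3x + 12 are polynomials, hence analytic at x = 0.
p(0) = -6,  q(0) = 12.
Indicial equation: r(r-1) + p(0) r + q(0) = 0, i.e. r^2 + (p(0) - 1) r + q(0) = 0, i.e. r^2 - 7 r + 12 = 0.
Discriminant: (-7)^2 - 4(12) = 1, so r = (7 ± 1)/2.
Solving: r_1 = 4, r_2 = 3.

indicial: r^2 - 7 r + 12 = 0; roots r_1 = 4, r_2 = 3


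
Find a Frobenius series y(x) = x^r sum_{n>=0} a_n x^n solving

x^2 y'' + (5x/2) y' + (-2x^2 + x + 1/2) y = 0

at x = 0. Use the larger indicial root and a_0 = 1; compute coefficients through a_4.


Write in Frobenius form y'' + (p(x)/x) y' + (q(x)/x^2) y = 0:
  p(x) = 5/2,  q(x) = -2x^2 + x + 1/2.
Indicial equation: r(r-1) + (5/2) r + (1/2) = 0 -> roots r_1 = -1/2, r_2 = -1.
Take r = r_1 = -1/2. Let y(x) = x^r sum_{n>=0} a_n x^n with a_0 = 1.
Substitute y = x^r sum a_n x^n and match x^{r+n}. The recurrence is
  D(n) a_n + 1 a_{n-1} - 2 a_{n-2} = 0,  where D(n) = (r+n)(r+n-1) + (5/2)(r+n) + (1/2).
  a_n = [-1 a_{n-1} + 2 a_{n-2}] / D(n).
Since the indicial polynomial factors as (r - r_1)(r - r_2), D(n) = (r_1 + n - r_1)(r_1 + n - r_2) = n(n + 1/2).
Evaluating step by step (a_0 = 1):
  n = 1: D(1) = 1(1 + 1/2) = 3/2; numerator = -1(1) = -1; a_1 = (-1)/(3/2) = -2/3
  n = 2: D(2) = 2(2 + 1/2) = 5; numerator = -1(-2/3) + 2(1) = 8/3; a_2 = (8/3)/(5) = 8/15
  n = 3: D(3) = 3(3 + 1/2) = 21/2; numerator = -1(8/15) + 2(-2/3) = -28/15; a_3 = (-28/15)/(21/2) = -8/45
  n = 4: D(4) = 4(4 + 1/2) = 18; numerator = -1(-8/45) + 2(8/15) = 56/45; a_4 = (56/45)/(18) = 28/405

r = -1/2; a_0 = 1; a_1 = -2/3; a_2 = 8/15; a_3 = -8/45; a_4 = 28/405


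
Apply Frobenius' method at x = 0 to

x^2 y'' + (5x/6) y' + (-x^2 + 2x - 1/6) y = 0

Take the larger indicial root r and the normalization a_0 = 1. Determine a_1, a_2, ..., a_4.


Write in Frobenius form y'' + (p(x)/x) y' + (q(x)/x^2) y = 0:
  p(x) = 5/6,  q(x) = -x^2 + 2x - 1/6.
Indicial equation: r(r-1) + (5/6) r + (-1/6) = 0 -> roots r_1 = 1/2, r_2 = -1/3.
Take r = r_1 = 1/2. Let y(x) = x^r sum_{n>=0} a_n x^n with a_0 = 1.
Substitute y = x^r sum a_n x^n and match x^{r+n}. The recurrence is
  D(n) a_n + 2 a_{n-1} - 1 a_{n-2} = 0,  where D(n) = (r+n)(r+n-1) + (5/6)(r+n) + (-1/6).
  a_n = [-2 a_{n-1} + 1 a_{n-2}] / D(n).
Since the indicial polynomial factors as (r - r_1)(r - r_2), D(n) = (r_1 + n - r_1)(r_1 + n - r_2) = n(n + 5/6).
Evaluating step by step (a_0 = 1):
  n = 1: D(1) = 1(1 + 5/6) = 11/6; numerator = -2(1) = -2; a_1 = (-2)/(11/6) = -12/11
  n = 2: D(2) = 2(2 + 5/6) = 17/3; numerator = -2(-12/11) + 1(1) = 35/11; a_2 = (35/11)/(17/3) = 105/187
  n = 3: D(3) = 3(3 + 5/6) = 23/2; numerator = -2(105/187) + 1(-12/11) = -414/187; a_3 = (-414/187)/(23/2) = -36/187
  n = 4: D(4) = 4(4 + 5/6) = 58/3; numerator = -2(-36/187) + 1(105/187) = 177/187; a_4 = (177/187)/(58/3) = 531/10846

r = 1/2; a_0 = 1; a_1 = -12/11; a_2 = 105/187; a_3 = -36/187; a_4 = 531/10846


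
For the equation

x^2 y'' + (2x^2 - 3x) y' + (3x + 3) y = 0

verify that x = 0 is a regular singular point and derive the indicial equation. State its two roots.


Divide by x^2 to reach normal form y'' + P_1(x) y' + P_2(x) y = 0 with P_1(x) = 2 - 3/x and P_2(x) = 3/x + 3/x^2.
x = 0 is a singular point because the y'-coefficient 2 - 3/x has a pole at x = 0 and the y-coefficient 3/x + 3/x^2 has a pole at x = 0.
It is a regular singular point because x P_1(x) = p(x) = 2x - 3 and x^2 P_2(x) = q(x) = 3x + 3 are polynomials, hence analytic at x = 0.
p(0) = -3,  q(0) = 3.
Indicial equation: r(r-1) + p(0) r + q(0) = 0, i.e. r^2 + (p(0) - 1) r + q(0) = 0, i.e. r^2 - 4 r + 3 = 0.
Discriminant: (-4)^2 - 4(3) = 4, so r = (4 ± 2)/2.
Solving: r_1 = 3, r_2 = 1.

indicial: r^2 - 4 r + 3 = 0; roots r_1 = 3, r_2 = 1


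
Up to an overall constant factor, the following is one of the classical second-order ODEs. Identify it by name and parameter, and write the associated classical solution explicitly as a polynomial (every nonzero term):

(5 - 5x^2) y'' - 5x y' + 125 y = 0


All three coefficients share the factor 5; dividing through by 5 gives  (1 - x^2) y'' - x y' + 25 y = 0.
This matches the Chebyshev equation (1 - x^2) y'' - x y' + n^2 y = 0 (note the -x y' term, not -2x y') with n^2 = 25, so n = 5; the polynomial solution is T_5(x).
With y = sum_k a_k x^k, matching x^k gives (k+2)(k+1) a_{k+2} = (k^2 - n^2) a_k = (k - 5)(k + 5) a_k. The right side vanishes at k = 5, so the series with the parity of 5 terminates at degree 5.
Standard normalization: leading coefficient of T_n is 2^(n-1), so a_5 = 2^4 = 16. Work downward with a_k = (k+1)(k+2) a_{k+2} / ((k - 5)(k + 5)):
  a_3 = (4)(5)(16) / ((3 - 5)(3 + 5)) = 320/(-16) = -20
  a_1 = (2)(3)(-20) / ((1 - 5)(1 + 5)) = -120/(-24) = 5
Hence T_5(x) = 16 x^5 - 20 x^3 + 5 x.

T_5(x); series = 16 x^5 - 20 x^3 + 5 x
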